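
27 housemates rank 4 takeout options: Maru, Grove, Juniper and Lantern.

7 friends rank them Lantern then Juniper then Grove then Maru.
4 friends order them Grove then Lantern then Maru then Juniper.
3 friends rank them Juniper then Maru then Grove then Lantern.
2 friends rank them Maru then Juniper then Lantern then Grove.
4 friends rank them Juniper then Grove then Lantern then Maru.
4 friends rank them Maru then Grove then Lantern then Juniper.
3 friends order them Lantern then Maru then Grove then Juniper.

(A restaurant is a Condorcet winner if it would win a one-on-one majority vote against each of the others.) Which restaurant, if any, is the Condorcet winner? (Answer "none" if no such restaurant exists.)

none

Check each pair by majority over 27 ballots:
Maru vs Grove: Grove wins 15–12.
Maru vs Juniper: Juniper wins 14–13.
Maru–Lantern: Lantern 18–9.
Grove vs Juniper: Juniper, 16–11.
Grove vs Lantern: Grove, 15–12.
Juniper–Lantern: Lantern 18–9.
No restaurant is unbeaten: Maru loses to Grove; Grove loses to Juniper; Juniper loses to Lantern; Lantern loses to Grove. In particular Grove beats Lantern beats Juniper beats Grove is a majority cycle — no Condorcet winner exists.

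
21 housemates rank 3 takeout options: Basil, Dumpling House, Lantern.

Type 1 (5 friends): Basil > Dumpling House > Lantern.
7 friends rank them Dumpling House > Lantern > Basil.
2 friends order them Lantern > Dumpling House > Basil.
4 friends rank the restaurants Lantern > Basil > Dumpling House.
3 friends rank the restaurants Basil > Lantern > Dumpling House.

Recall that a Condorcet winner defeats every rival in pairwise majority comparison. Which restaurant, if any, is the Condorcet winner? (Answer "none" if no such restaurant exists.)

Pairwise majorities:
Basil–Dumpling House: Basil 12–9.
Basil–Lantern: Lantern 13–8.
Dumpling House–Lantern: Dumpling House 12–9.
No restaurant is unbeaten: Basil loses to Lantern; Dumpling House loses to Basil; Lantern loses to Dumpling House. In particular Basil beats Dumpling House beats Lantern beats Basil is a majority cycle — no Condorcet winner exists.

none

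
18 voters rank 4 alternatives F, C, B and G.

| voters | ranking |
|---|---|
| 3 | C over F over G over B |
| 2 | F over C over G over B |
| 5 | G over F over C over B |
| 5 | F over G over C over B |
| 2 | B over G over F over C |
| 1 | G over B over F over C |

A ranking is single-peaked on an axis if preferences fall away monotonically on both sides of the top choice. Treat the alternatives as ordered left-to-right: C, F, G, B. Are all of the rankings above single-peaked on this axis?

Axis positions: C=1, F=2, G=3, B=4.
Cluster 1 (peak C at position 1): ranking walks positions 1-2-3-4, expanding outward from the peak — single-peaked.
Cluster 2 (peak F at position 2): ranking walks positions 2-1-3-4, expanding outward from the peak — single-peaked.
Cluster 3 (peak G at position 3): ranking walks positions 3-2-1-4, expanding outward from the peak — single-peaked.
Cluster 4 (peak F at position 2): ranking walks positions 2-3-1-4, expanding outward from the peak — single-peaked.
Cluster 5 (peak B at position 4): ranking walks positions 4-3-2-1, expanding outward from the peak — single-peaked.
Cluster 6 (peak G at position 3): ranking walks positions 3-4-2-1, expanding outward from the peak — single-peaked.
Every ranking is single-peaked on this axis.

yes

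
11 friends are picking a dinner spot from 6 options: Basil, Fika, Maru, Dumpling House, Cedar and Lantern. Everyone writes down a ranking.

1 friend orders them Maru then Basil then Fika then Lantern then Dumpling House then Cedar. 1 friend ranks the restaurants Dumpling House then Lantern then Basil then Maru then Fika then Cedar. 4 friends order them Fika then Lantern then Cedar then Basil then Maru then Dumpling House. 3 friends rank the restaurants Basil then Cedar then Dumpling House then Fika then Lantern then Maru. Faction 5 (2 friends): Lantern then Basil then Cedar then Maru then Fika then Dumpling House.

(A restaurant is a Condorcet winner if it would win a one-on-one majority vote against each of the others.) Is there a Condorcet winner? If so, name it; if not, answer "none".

Check each pair by majority over 11 ballots:
Basil vs Fika: 7 to 4, Basil.
Basil vs Maru: 10 to 1, Basil.
Basil vs Dumpling House: Basil is ranked higher on 1+4+3+2 = 10 ballots, Dumpling House on 1. Basil wins 10–1.
Basil vs Cedar: 7 to 4, Basil.
Basil vs Lantern: 4 to 7, Lantern.
Fika vs Maru: 4+3 = 7 for Fika, 4 for Maru — Fika by 7–4.
Fika vs Dumpling House: Fika is ranked higher on 1+4+2 = 7 ballots, Dumpling House on 4. Fika wins 7–4.
Fika vs Cedar: 6 to 5, Fika.
Fika vs Lantern: 8 to 3, Fika.
Maru vs Dumpling House: Maru preferred on 1+4+2 = 7 ballots; Maru wins 7–4.
Maru vs Cedar: 1+1 = 2 for Maru, 9 for Cedar — Cedar by 9–2.
Maru vs Lantern: 1 for Maru, 10 for Lantern — Lantern by 10–1.
Dumpling House vs Cedar: Dumpling House is ranked higher on 1+1 = 2 ballots, Cedar on 9. Cedar wins 9–2.
Dumpling House vs Lantern: Dumpling House preferred on 1+3 = 4 ballots; Lantern wins 7–4.
Cedar vs Lantern: 3 to 8, Lantern.
No restaurant is unbeaten: Basil loses to Lantern; Fika loses to Basil; Maru loses to Basil; Dumpling House loses to Basil; Cedar loses to Basil; Lantern loses to Fika. In particular Basil > Fika > Lantern > Basil is a majority cycle — no Condorcet winner exists.

none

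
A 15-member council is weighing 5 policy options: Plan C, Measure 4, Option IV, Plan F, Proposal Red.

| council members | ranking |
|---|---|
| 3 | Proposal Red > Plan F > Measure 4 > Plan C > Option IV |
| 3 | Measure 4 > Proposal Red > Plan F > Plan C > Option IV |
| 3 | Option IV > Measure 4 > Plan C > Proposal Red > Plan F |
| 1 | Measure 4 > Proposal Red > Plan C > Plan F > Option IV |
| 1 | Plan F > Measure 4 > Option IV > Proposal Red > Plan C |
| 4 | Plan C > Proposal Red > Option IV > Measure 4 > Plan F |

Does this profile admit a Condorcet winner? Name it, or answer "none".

Measure 4

Pairwise majorities:
Plan C vs Measure 4: Plan C preferred on 4 ballots; Measure 4 wins 11–4.
Plan C vs Option IV: Plan C preferred on 3+3+1+4 = 11 ballots; Plan C wins 11–4.
Plan C vs Plan F: Plan C is ranked higher on 3+1+4 = 8 ballots, Plan F on 7. Plan C wins 8–7.
Plan C vs Proposal Red: 3+4 = 7 for Plan C, 8 for Proposal Red — Proposal Red by 8–7.
Measure 4 vs Option IV: 3+3+1+1 = 8 for Measure 4, 7 for Option IV — Measure 4 by 8–7.
Measure 4 vs Plan F: Measure 4 preferred on 3+3+1+4 = 11 ballots; Measure 4 wins 11–4.
Measure 4 vs Proposal Red: Measure 4 is ranked higher on 3+3+1+1 = 8 ballots, Proposal Red on 7. Measure 4 wins 8–7.
Option IV vs Plan F: Option IV is ranked higher on 3+4 = 7 ballots, Plan F on 8. Plan F wins 8–7.
Option IV vs Proposal Red: Option IV is ranked higher on 3+1 = 4 ballots, Proposal Red on 11. Proposal Red wins 11–4.
Plan F vs Proposal Red: 1 for Plan F, 14 for Proposal Red — Proposal Red by 14–1.
Measure 4 wins every pairwise contest, so Measure 4 is the Condorcet winner.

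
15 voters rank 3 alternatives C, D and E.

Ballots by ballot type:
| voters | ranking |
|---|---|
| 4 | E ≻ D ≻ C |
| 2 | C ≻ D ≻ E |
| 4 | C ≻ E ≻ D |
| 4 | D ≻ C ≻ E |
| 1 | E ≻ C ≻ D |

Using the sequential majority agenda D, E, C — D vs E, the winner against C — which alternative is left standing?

Round 1: D vs E — 6–9, E advances.
Round 2: E vs C — 5–10, C advances.
C survives the agenda.

C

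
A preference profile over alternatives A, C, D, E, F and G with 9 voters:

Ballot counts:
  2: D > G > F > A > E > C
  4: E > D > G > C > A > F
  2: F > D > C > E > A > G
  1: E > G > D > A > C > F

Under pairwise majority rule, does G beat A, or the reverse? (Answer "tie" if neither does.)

Ballots ranking G above A: 2 + 4 + 1 = 7.
Ballots ranking A above G: 9 − 7 = 2.
G wins the head-to-head 7–2.

G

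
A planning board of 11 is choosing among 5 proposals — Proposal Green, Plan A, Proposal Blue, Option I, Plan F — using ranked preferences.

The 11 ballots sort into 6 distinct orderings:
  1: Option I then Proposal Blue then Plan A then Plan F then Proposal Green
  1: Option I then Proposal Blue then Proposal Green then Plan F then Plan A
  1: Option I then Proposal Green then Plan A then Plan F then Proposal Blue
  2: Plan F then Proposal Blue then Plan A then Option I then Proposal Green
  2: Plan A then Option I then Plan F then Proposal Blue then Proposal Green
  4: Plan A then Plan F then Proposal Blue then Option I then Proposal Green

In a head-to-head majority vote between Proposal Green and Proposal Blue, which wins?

Proposal Blue

Ballots ranking Proposal Green above Proposal Blue: 1.
Ballots ranking Proposal Blue above Proposal Green: 11 − 1 = 10.
Proposal Blue wins the head-to-head 10–1.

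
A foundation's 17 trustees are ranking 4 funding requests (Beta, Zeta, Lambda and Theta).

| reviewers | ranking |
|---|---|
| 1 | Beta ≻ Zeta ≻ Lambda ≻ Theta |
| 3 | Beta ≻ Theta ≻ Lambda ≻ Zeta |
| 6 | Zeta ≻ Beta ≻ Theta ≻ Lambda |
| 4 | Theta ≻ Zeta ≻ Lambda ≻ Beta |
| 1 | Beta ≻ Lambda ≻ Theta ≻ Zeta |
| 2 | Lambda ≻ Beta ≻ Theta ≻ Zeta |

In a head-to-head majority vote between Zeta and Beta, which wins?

Zeta

Ballots ranking Zeta above Beta: 6 + 4 = 10.
Ballots ranking Beta above Zeta: 17 − 10 = 7.
Zeta wins the head-to-head 10–7.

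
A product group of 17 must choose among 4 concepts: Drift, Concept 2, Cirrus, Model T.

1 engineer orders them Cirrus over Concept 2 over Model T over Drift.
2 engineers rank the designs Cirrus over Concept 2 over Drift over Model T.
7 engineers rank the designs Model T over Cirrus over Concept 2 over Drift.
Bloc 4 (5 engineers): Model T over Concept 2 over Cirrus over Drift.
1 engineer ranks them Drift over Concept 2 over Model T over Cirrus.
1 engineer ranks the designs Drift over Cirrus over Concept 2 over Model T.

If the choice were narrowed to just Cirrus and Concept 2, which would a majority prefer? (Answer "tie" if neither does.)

Ballots ranking Cirrus above Concept 2: 1 + 2 + 7 + 1 = 11.
Ballots ranking Concept 2 above Cirrus: 17 − 11 = 6.
Cirrus wins the head-to-head 11–6.

Cirrus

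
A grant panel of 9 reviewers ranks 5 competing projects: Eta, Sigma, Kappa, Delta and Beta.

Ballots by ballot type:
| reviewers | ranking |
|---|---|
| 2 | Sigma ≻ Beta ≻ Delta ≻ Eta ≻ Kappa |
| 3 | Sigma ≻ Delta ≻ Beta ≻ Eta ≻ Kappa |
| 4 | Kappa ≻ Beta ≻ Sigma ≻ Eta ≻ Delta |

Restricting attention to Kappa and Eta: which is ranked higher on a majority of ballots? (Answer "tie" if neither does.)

Ballots ranking Kappa above Eta: 4.
Ballots ranking Eta above Kappa: 9 − 4 = 5.
Eta wins the head-to-head 5–4.

Eta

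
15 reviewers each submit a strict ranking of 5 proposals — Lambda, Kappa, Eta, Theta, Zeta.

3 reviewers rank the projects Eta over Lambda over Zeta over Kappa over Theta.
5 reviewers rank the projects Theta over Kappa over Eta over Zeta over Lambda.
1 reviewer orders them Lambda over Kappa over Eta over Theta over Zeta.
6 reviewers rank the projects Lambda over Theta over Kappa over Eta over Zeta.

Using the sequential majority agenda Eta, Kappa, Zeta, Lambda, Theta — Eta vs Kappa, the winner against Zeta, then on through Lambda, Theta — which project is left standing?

Lambda

Round 1: Eta vs Kappa — 3–12, Kappa advances.
Round 2: Kappa vs Zeta — 12–3, Kappa advances.
Round 3: Kappa vs Lambda — 5–10, Lambda advances.
Round 4: Lambda vs Theta — 10–5, Lambda advances.
Lambda survives the agenda.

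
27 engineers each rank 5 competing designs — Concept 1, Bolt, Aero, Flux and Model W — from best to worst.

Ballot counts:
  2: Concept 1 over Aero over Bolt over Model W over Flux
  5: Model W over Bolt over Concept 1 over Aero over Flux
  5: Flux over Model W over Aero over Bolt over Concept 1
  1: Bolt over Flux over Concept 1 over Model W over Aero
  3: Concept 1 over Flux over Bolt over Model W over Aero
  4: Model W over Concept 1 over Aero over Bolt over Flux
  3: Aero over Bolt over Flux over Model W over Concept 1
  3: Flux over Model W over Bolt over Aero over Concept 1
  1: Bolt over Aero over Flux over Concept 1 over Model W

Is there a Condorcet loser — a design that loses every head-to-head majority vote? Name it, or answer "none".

Head-to-head results (27 engineers):
Concept 1 vs Bolt: Concept 1 is ranked higher on 2+3+4 = 9 ballots, Bolt on 18. Bolt wins 18–9.
Concept 1 vs Aero: 15 to 12, Concept 1.
Concept 1 vs Flux: 14 to 13, Concept 1.
Concept 1 vs Model W: 2+1+3+1 = 7 for Concept 1, 20 for Model W — Model W by 20–7.
Bolt vs Aero: Aero wins 14–13.
Bolt vs Flux: Bolt wins 16–11.
Bolt vs Model W: Bolt preferred on 2+1+3+3+1 = 10 ballots; Model W wins 17–10.
Aero vs Flux: Aero wins 15–12.
Aero vs Model W: Aero preferred on 2+3+1 = 6 ballots; Model W wins 21–6.
Flux vs Model W: 16 to 11, Flux.
Every design wins at least one matchup (Concept 1 beats Aero; Bolt beats Concept 1; Aero beats Bolt; Flux beats Model W; Model W beats Concept 1), so there is no Condorcet loser.

none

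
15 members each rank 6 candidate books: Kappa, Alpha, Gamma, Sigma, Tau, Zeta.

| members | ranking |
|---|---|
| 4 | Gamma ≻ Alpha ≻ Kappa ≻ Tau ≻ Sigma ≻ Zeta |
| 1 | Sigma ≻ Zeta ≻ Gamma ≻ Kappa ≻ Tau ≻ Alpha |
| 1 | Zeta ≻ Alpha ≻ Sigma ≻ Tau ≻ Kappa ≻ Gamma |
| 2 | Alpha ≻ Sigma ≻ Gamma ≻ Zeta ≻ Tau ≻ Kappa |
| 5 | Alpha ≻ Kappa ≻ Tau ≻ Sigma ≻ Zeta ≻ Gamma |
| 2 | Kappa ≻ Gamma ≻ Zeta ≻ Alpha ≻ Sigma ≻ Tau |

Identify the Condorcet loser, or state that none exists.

Pairwise majorities:
Kappa–Alpha: Alpha 12–3.
Kappa–Gamma: Kappa 8–7.
Kappa–Sigma: Kappa 11–4.
Kappa vs Tau: Kappa wins 12–3.
Kappa vs Zeta: 11 to 4, Kappa.
Alpha vs Gamma: Alpha, 8–7.
Alpha vs Sigma: Alpha wins 14–1.
Alpha–Tau: Alpha 14–1.
Alpha vs Zeta: 4+2+5 = 11 for Alpha, 4 for Zeta — Alpha by 11–4.
Gamma–Sigma: Sigma 9–6.
Gamma–Tau: Gamma 9–6.
Gamma vs Zeta: Gamma, 8–7.
Sigma vs Tau: Tau wins 9–6.
Sigma–Zeta: Sigma 12–3.
Tau vs Zeta: 4+5 = 9 for Tau, 6 for Zeta — Tau by 9–6.
Zeta is beaten in every head-to-head and is the Condorcet loser.

Zeta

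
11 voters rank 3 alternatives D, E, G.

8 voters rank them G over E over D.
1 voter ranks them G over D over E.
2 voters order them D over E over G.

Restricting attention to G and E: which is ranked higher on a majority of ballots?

Ballots ranking G above E: 8 + 1 = 9.
Ballots ranking E above G: 11 − 9 = 2.
G wins the head-to-head 9–2.

G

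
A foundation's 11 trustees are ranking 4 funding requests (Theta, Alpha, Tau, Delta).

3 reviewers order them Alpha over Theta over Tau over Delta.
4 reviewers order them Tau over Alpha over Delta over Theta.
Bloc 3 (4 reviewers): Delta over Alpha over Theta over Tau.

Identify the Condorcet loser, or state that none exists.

Pairwise majorities:
Theta vs Alpha: Alpha, 11–0.
Theta vs Tau: Theta is ranked higher on 3+4 = 7 ballots, Tau on 4. Theta wins 7–4.
Theta vs Delta: 3 for Theta, 8 for Delta — Delta by 8–3.
Alpha vs Tau: Alpha preferred on 3+4 = 7 ballots; Alpha wins 7–4.
Alpha vs Delta: Alpha preferred on 3+4 = 7 ballots; Alpha wins 7–4.
Tau vs Delta: Tau preferred on 3+4 = 7 ballots; Tau wins 7–4.
Each project has at least one pairwise win (Theta beats Tau; Alpha beats Theta; Tau beats Delta; Delta beats Theta) — no Condorcet loser.

none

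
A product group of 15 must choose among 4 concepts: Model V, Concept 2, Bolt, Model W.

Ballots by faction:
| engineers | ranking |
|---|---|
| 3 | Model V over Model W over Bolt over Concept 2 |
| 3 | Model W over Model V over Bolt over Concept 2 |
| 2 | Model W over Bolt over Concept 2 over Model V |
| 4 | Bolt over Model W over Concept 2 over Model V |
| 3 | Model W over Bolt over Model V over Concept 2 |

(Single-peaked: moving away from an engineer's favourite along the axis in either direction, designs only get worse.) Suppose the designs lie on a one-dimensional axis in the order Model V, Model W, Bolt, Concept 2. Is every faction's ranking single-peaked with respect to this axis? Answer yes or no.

Axis positions: Model V=1, Model W=2, Bolt=3, Concept 2=4.
Faction 1 (peak Model V at position 1): ranking walks positions 1-2-3-4, expanding outward from the peak — single-peaked.
Faction 2 (peak Model W at position 2): ranking walks positions 2-1-3-4, expanding outward from the peak — single-peaked.
Faction 3 (peak Model W at position 2): ranking walks positions 2-3-4-1, expanding outward from the peak — single-peaked.
Faction 4 (peak Bolt at position 3): ranking walks positions 3-2-4-1, expanding outward from the peak — single-peaked.
Faction 5 (peak Model W at position 2): ranking walks positions 2-3-1-4, expanding outward from the peak — single-peaked.
Every ranking is single-peaked on this axis.

yes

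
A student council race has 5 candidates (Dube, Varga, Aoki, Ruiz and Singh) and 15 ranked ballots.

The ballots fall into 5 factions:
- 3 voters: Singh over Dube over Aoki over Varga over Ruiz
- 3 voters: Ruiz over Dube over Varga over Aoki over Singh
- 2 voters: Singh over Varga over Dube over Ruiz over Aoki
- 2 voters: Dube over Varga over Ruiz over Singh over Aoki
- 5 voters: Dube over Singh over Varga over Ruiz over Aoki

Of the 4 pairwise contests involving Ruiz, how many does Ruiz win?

1

Ruiz against each rival (15 voters):
Ruiz vs Dube: 3 to 12, Dube.
Ruiz vs Varga: 3 for Ruiz, 12 for Varga — Varga by 12–3.
Ruiz vs Aoki: 12 to 3, Ruiz.
Ruiz–Singh: Singh 10–5.
Ruiz beats Aoki; loses to Dube, Varga, Singh — 1 pairwise win.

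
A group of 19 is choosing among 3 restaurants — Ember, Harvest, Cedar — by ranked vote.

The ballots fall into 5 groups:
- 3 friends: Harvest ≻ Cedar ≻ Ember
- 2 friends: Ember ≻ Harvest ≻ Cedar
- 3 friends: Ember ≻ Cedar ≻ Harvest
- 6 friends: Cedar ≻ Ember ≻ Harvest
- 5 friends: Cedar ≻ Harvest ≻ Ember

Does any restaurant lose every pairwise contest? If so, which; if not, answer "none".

Head-to-head results (19 friends):
Ember–Harvest: Ember 11–8.
Ember–Cedar: Cedar 14–5.
Harvest vs Cedar: 5 to 14, Cedar.
Harvest loses to every other restaurant — it is the Condorcet loser.

Harvest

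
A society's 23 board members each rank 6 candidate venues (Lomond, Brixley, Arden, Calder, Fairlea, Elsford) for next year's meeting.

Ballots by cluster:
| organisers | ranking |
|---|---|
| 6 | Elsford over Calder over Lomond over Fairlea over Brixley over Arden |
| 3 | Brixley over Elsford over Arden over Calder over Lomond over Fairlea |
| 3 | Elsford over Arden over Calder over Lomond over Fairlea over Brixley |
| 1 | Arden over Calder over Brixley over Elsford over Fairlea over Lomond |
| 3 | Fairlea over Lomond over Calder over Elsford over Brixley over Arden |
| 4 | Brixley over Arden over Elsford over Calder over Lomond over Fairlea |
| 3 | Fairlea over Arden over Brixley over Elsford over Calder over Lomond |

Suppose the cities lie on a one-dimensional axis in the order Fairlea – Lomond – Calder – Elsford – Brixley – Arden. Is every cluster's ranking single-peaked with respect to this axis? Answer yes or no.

Axis positions: Fairlea=1, Lomond=2, Calder=3, Elsford=4, Brixley=5, Arden=6.
Cluster 1 (peak Elsford at position 4): ranking walks positions 4-3-2-1-5-6, expanding outward from the peak — single-peaked.
Cluster 2 (peak Brixley at position 5): ranking walks positions 5-4-6-3-2-1, expanding outward from the peak — single-peaked.
Cluster 3: ranking walks positions 4-6-3-2-1-5; Arden is ranked above Brixley even though Brixley lies between Arden and the peak Elsford on the axis — preferences dip and rise again. Not single-peaked.
Cluster 4: ranking walks positions 6-3-5-4-1-2; Calder is ranked above Brixley even though Brixley lies between Calder and the peak Arden on the axis — preferences dip and rise again. Not single-peaked.
Cluster 5 (peak Fairlea at position 1): ranking walks positions 1-2-3-4-5-6, expanding outward from the peak — single-peaked.
Cluster 6 (peak Brixley at position 5): ranking walks positions 5-6-4-3-2-1, expanding outward from the peak — single-peaked.
Cluster 7: ranking walks positions 1-6-5-4-3-2; Arden is ranked above Lomond even though Lomond lies between Arden and the peak Fairlea on the axis — preferences dip and rise again. Not single-peaked.
Cluster 3 violates single-peakedness, so the profile is not single-peaked on this axis.

no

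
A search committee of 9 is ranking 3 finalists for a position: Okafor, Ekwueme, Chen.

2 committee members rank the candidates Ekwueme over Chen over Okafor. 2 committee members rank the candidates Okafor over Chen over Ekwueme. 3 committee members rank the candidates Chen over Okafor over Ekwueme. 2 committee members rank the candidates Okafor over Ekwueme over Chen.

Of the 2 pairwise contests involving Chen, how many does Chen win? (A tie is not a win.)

Chen against each rival (9 committee members):
Chen–Okafor: Chen 5–4.
Chen vs Ekwueme: 2+3 = 5 for Chen, 4 for Ekwueme — Chen by 5–4.
Chen beats Okafor, Ekwueme — 2 pairwise wins.

2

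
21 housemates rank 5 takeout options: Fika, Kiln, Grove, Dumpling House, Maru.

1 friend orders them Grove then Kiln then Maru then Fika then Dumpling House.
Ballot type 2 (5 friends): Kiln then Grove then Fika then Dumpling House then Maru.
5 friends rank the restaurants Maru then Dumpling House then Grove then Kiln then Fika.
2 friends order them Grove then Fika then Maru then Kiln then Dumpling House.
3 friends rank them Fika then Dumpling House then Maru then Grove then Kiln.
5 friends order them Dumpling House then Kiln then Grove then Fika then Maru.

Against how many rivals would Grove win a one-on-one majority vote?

3

Grove against each rival (21 friends):
Grove–Fika: Grove 18–3.
Grove vs Kiln: Grove, 11–10.
Grove vs Dumpling House: Grove is ranked higher on 1+5+2 = 8 ballots, Dumpling House on 13. Dumpling House wins 13–8.
Grove vs Maru: Grove preferred on 1+5+2+5 = 13 ballots; Grove wins 13–8.
Grove beats Fika, Kiln, Maru; loses to Dumpling House — 3 pairwise wins.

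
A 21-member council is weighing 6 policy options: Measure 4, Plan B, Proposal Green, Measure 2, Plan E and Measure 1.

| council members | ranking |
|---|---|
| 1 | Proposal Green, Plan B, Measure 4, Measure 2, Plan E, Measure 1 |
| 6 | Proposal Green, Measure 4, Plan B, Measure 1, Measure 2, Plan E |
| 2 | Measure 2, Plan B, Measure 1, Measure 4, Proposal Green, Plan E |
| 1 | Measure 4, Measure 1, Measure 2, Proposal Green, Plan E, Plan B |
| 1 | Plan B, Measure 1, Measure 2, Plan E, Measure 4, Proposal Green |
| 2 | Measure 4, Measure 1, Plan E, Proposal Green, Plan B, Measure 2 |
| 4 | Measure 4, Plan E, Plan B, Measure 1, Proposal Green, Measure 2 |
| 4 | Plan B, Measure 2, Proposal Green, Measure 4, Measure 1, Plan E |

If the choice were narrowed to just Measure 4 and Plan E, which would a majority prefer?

Measure 4

Ballots ranking Measure 4 above Plan E: 1 + 6 + 2 + 1 + 2 + 4 + 4 = 20.
Ballots ranking Plan E above Measure 4: 21 − 20 = 1.
Measure 4 wins the head-to-head 20–1.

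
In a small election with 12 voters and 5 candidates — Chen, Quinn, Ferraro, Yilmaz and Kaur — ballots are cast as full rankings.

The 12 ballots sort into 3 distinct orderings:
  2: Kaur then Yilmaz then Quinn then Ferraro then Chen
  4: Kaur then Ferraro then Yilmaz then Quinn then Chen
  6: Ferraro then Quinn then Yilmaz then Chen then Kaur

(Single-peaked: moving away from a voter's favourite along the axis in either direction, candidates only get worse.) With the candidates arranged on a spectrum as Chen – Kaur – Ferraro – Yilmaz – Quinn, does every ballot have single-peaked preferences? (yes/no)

no

Axis positions: Chen=1, Kaur=2, Ferraro=3, Yilmaz=4, Quinn=5.
Type 1: ranking walks positions 2-4-5-3-1; Yilmaz is ranked above Ferraro even though Ferraro lies between Yilmaz and the peak Kaur on the axis — preferences dip and rise again. Not single-peaked.
Type 2 (peak Kaur at position 2): ranking walks positions 2-3-4-5-1, expanding outward from the peak — single-peaked.
Type 3: ranking walks positions 3-5-4-1-2; Quinn is ranked above Yilmaz even though Yilmaz lies between Quinn and the peak Ferraro on the axis — preferences dip and rise again. Not single-peaked.
Type 1 violates single-peakedness, so the profile is not single-peaked on this axis.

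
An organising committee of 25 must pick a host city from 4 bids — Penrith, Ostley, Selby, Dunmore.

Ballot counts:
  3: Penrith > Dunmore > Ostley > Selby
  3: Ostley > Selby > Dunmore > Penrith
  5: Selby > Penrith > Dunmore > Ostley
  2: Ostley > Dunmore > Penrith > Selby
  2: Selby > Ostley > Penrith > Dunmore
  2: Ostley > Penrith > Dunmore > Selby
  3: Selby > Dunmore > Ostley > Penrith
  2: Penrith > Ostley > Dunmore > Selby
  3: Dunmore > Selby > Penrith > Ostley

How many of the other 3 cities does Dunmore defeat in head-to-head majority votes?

Dunmore against each rival (25 organisers):
Dunmore–Penrith: Penrith 14–11.
Dunmore vs Ostley: 3+5+3+3 = 14 for Dunmore, 11 for Ostley — Dunmore by 14–11.
Dunmore vs Selby: Selby wins 13–12.
Dunmore beats Ostley; loses to Penrith, Selby — 1 pairwise win.

1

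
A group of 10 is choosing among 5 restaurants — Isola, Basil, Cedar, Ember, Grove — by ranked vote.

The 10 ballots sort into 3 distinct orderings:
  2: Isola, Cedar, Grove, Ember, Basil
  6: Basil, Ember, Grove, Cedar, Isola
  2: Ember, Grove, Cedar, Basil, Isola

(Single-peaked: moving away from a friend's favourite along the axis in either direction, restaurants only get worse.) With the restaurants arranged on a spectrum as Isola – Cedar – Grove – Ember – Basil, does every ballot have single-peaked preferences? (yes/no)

Axis positions: Isola=1, Cedar=2, Grove=3, Ember=4, Basil=5.
Type 1 (peak Isola at position 1): ranking walks positions 1-2-3-4-5, expanding outward from the peak — single-peaked.
Type 2 (peak Basil at position 5): ranking walks positions 5-4-3-2-1, expanding outward from the peak — single-peaked.
Type 3 (peak Ember at position 4): ranking walks positions 4-3-2-5-1, expanding outward from the peak — single-peaked.
Every ranking is single-peaked on this axis.

yes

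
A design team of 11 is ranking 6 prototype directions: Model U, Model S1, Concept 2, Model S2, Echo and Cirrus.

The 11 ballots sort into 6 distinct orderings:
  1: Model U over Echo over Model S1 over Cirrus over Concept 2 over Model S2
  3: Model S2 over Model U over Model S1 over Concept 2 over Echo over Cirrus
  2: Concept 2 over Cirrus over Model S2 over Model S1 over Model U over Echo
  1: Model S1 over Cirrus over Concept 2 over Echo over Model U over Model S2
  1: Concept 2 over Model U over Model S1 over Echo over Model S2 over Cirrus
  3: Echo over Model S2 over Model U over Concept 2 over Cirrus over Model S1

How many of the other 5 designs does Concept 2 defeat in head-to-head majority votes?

Concept 2 against each rival (11 engineers):
Concept 2 vs Model U: Concept 2 preferred on 2+1+1 = 4 ballots; Model U wins 7–4.
Concept 2–Model S1: Concept 2 6–5.
Concept 2 vs Model S2: 1+2+1+1 = 5 for Concept 2, 6 for Model S2 — Model S2 by 6–5.
Concept 2 vs Echo: Concept 2, 7–4.
Concept 2 vs Cirrus: 3+2+1+3 = 9 for Concept 2, 2 for Cirrus — Concept 2 by 9–2.
Concept 2 beats Model S1, Echo, Cirrus; loses to Model U, Model S2 — 3 pairwise wins.

3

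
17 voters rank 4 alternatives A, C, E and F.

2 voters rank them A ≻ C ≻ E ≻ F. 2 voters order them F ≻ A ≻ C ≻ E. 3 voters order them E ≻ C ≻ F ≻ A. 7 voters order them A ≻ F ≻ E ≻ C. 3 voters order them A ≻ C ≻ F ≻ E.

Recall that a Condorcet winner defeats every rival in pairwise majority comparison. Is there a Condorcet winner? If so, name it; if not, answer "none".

A

Head-to-head results (17 voters):
A vs C: A wins 14–3.
A vs E: A wins 14–3.
A vs F: A, 12–5.
C vs E: E wins 10–7.
C vs F: F, 9–8.
E–F: F 12–5.
Only A has no losses; A is the Condorcet winner.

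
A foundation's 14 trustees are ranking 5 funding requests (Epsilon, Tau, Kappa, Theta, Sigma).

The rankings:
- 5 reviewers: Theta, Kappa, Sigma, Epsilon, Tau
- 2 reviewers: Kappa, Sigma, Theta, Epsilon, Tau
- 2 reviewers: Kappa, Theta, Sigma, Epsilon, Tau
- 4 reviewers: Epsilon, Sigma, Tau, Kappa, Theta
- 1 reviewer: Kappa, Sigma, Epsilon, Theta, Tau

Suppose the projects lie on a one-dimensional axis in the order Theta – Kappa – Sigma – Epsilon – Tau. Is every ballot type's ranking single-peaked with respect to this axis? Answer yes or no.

yes

Axis positions: Theta=1, Kappa=2, Sigma=3, Epsilon=4, Tau=5.
Ballot type 1 (peak Theta at position 1): ranking walks positions 1-2-3-4-5, expanding outward from the peak — single-peaked.
Ballot type 2 (peak Kappa at position 2): ranking walks positions 2-3-1-4-5, expanding outward from the peak — single-peaked.
Ballot type 3 (peak Kappa at position 2): ranking walks positions 2-1-3-4-5, expanding outward from the peak — single-peaked.
Ballot type 4 (peak Epsilon at position 4): ranking walks positions 4-3-5-2-1, expanding outward from the peak — single-peaked.
Ballot type 5 (peak Kappa at position 2): ranking walks positions 2-3-4-1-5, expanding outward from the peak — single-peaked.
Every ranking is single-peaked on this axis.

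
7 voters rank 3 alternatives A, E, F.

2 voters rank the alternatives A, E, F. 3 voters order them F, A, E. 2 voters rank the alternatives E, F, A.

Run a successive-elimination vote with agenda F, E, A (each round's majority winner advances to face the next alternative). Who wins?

A

Round 1: F vs E — 3–4, E advances.
Round 2: E vs A — 2–5, A advances.
The agenda winner is A.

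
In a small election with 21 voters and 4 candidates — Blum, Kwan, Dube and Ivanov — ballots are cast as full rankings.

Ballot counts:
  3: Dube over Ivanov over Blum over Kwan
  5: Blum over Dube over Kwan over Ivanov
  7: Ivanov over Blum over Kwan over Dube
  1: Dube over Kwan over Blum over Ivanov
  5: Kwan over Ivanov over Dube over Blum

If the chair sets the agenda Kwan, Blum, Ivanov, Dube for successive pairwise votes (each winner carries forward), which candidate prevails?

Ivanov

Round 1: Kwan vs Blum — 6–15, Blum advances.
Round 2: Blum vs Ivanov — 6–15, Ivanov advances.
Round 3: Ivanov vs Dube — 12–9, Ivanov advances.
Ivanov survives the agenda.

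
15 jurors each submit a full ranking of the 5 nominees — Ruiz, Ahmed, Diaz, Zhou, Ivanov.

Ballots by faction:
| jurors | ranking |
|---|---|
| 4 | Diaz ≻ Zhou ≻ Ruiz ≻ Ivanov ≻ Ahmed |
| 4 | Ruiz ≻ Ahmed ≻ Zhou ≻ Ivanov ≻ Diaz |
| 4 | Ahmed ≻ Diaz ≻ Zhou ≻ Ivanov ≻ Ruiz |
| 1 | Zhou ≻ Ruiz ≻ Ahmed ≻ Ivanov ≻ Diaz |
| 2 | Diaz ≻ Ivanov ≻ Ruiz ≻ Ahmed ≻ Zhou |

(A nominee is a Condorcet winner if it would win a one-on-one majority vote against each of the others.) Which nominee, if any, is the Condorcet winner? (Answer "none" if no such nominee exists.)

none

Pairwise majorities:
Ruiz vs Ahmed: Ruiz preferred on 4+4+1+2 = 11 ballots; Ruiz wins 11–4.
Ruiz vs Diaz: Ruiz preferred on 4+1 = 5 ballots; Diaz wins 10–5.
Ruiz vs Zhou: 4+2 = 6 for Ruiz, 9 for Zhou — Zhou by 9–6.
Ruiz vs Ivanov: 9 to 6, Ruiz.
Ahmed vs Diaz: Ahmed preferred on 4+4+1 = 9 ballots; Ahmed wins 9–6.
Ahmed vs Zhou: 4+4+2 = 10 for Ahmed, 5 for Zhou — Ahmed by 10–5.
Ahmed vs Ivanov: 9 to 6, Ahmed.
Diaz vs Zhou: 10 to 5, Diaz.
Diaz vs Ivanov: Diaz is ranked higher on 4+4+2 = 10 ballots, Ivanov on 5. Diaz wins 10–5.
Zhou vs Ivanov: 4+4+4+1 = 13 for Zhou, 2 for Ivanov — Zhou by 13–2.
No nominee is unbeaten: Ruiz loses to Diaz; Ahmed loses to Ruiz; Diaz loses to Ahmed; Zhou loses to Ahmed; Ivanov loses to Ruiz. In particular Ruiz → Ahmed → Diaz → Ruiz is a majority cycle — no Condorcet winner exists.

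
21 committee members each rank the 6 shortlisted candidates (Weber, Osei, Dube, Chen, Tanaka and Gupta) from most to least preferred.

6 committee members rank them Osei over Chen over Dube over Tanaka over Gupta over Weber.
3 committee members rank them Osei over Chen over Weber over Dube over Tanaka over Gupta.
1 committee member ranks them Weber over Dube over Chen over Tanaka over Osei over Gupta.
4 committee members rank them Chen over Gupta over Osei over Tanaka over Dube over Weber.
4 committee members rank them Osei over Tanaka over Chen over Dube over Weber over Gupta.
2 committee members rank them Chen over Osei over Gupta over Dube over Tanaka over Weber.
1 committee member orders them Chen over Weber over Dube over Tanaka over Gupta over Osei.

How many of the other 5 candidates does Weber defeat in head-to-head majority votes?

0

Weber against each rival (21 committee members):
Weber vs Osei: Osei wins 19–2.
Weber vs Dube: Dube, 16–5.
Weber vs Chen: 1 to 20, Chen.
Weber vs Tanaka: Weber preferred on 3+1+1 = 5 ballots; Tanaka wins 16–5.
Weber vs Gupta: Gupta, 12–9.
Weber beats no one; loses to Osei, Dube, Chen, Tanaka, Gupta — 0 pairwise wins.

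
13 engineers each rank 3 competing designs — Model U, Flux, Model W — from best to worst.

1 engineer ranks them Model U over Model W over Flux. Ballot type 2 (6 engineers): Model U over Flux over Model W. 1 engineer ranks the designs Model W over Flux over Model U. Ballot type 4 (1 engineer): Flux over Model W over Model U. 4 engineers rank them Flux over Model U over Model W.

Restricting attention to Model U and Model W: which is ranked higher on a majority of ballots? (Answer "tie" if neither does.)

Ballots ranking Model U above Model W: 1 + 6 + 4 = 11.
Ballots ranking Model W above Model U: 13 − 11 = 2.
Model U wins the head-to-head 11–2.

Model U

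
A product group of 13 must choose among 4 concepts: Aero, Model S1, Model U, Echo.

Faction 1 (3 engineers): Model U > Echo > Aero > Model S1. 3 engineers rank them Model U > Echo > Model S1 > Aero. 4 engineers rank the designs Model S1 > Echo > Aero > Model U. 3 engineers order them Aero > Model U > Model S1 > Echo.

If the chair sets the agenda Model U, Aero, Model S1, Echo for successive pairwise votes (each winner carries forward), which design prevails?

Model S1

Round 1: Model U vs Aero — 6–7, Aero advances.
Round 2: Aero vs Model S1 — 6–7, Model S1 advances.
Round 3: Model S1 vs Echo — 7–6, Model S1 advances.
The agenda winner is Model S1.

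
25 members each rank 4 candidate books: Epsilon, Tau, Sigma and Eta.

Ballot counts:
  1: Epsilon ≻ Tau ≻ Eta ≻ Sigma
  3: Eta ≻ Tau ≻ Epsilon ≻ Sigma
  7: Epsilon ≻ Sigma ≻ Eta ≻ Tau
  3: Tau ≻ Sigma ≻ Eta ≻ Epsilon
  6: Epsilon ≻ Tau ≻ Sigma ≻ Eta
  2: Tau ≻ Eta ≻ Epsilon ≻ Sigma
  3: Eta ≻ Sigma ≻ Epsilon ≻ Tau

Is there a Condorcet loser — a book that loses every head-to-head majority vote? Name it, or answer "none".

none

Pairwise majorities:
Epsilon vs Tau: Epsilon is ranked higher on 1+7+6+3 = 17 ballots, Tau on 8. Epsilon wins 17–8.
Epsilon vs Sigma: Epsilon is ranked higher on 1+3+7+6+2 = 19 ballots, Sigma on 6. Epsilon wins 19–6.
Epsilon vs Eta: 14 to 11, Epsilon.
Tau vs Sigma: Tau, 15–10.
Tau vs Eta: Tau preferred on 1+3+6+2 = 12 ballots; Eta wins 13–12.
Sigma vs Eta: Sigma wins 16–9.
No book is winless: Epsilon beats Tau; Tau beats Sigma; Sigma beats Eta; Eta beats Tau. There is no Condorcet loser.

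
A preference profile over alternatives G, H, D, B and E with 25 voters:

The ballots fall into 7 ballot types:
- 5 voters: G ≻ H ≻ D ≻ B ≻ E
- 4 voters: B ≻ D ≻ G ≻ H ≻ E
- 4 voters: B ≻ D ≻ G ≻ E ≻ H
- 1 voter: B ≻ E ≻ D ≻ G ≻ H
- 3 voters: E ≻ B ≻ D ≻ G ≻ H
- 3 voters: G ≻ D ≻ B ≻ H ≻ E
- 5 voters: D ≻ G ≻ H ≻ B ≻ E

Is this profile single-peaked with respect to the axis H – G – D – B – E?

Axis positions: H=1, G=2, D=3, B=4, E=5.
Ballot type 1 (peak G at position 2): ranking walks positions 2-1-3-4-5, expanding outward from the peak — single-peaked.
Ballot type 2 (peak B at position 4): ranking walks positions 4-3-2-1-5, expanding outward from the peak — single-peaked.
Ballot type 3 (peak B at position 4): ranking walks positions 4-3-2-5-1, expanding outward from the peak — single-peaked.
Ballot type 4 (peak B at position 4): ranking walks positions 4-5-3-2-1, expanding outward from the peak — single-peaked.
Ballot type 5 (peak E at position 5): ranking walks positions 5-4-3-2-1, expanding outward from the peak — single-peaked.
Ballot type 6 (peak G at position 2): ranking walks positions 2-3-4-1-5, expanding outward from the peak — single-peaked.
Ballot type 7 (peak D at position 3): ranking walks positions 3-2-1-4-5, expanding outward from the peak — single-peaked.
Every ranking is single-peaked on this axis.

yes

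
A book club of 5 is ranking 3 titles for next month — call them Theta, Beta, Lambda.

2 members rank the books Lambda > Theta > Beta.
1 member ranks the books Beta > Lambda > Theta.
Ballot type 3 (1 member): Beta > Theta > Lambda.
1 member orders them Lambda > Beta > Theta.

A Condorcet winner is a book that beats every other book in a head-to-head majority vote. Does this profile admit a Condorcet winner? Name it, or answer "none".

Pairwise majorities:
Theta vs Beta: Theta is ranked higher on 2 ballots, Beta on 3. Beta wins 3–2.
Theta vs Lambda: 1 for Theta, 4 for Lambda — Lambda by 4–1.
Beta vs Lambda: Beta preferred on 1+1 = 2 ballots; Lambda wins 3–2.
Lambda defeats every rival head-to-head and is the Condorcet winner.

Lambda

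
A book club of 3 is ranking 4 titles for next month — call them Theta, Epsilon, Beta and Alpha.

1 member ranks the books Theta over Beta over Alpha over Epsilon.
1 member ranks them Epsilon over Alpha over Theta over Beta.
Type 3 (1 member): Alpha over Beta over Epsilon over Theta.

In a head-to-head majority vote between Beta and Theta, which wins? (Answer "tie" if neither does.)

Theta

Ballots ranking Beta above Theta: 1.
Ballots ranking Theta above Beta: 3 − 1 = 2.
Theta wins the head-to-head 2–1.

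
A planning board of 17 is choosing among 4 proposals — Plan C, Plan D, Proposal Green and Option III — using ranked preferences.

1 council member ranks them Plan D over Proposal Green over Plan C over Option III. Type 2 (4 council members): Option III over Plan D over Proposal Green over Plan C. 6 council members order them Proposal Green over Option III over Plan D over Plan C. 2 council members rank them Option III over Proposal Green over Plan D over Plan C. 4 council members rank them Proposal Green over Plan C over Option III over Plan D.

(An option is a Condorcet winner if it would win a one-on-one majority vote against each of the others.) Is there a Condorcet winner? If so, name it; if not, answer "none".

Head-to-head results (17 council members):
Plan C vs Plan D: Plan C is ranked higher on 4 ballots, Plan D on 13. Plan D wins 13–4.
Plan C vs Proposal Green: 0 for Plan C, 17 for Proposal Green — Proposal Green by 17–0.
Plan C vs Option III: 5 to 12, Option III.
Plan D vs Proposal Green: 5 to 12, Proposal Green.
Plan D vs Option III: Plan D preferred on 1 ballot; Option III wins 16–1.
Proposal Green vs Option III: Proposal Green preferred on 1+6+4 = 11 ballots; Proposal Green wins 11–6.
Proposal Green defeats every rival head-to-head and is the Condorcet winner.

Proposal Green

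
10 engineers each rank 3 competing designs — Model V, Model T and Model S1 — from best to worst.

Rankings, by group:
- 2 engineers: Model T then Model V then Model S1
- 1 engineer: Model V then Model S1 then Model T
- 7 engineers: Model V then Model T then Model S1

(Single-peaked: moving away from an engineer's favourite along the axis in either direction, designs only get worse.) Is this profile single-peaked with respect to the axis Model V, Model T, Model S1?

Axis positions: Model V=1, Model T=2, Model S1=3.
Group 1 (peak Model T at position 2): ranking walks positions 2-1-3, expanding outward from the peak — single-peaked.
Group 2: ranking walks positions 1-3-2; Model S1 is ranked above Model T even though Model T lies between Model S1 and the peak Model V on the axis — preferences dip and rise again. Not single-peaked.
Group 3 (peak Model V at position 1): ranking walks positions 1-2-3, expanding outward from the peak — single-peaked.
Group 2 violates single-peakedness, so the profile is not single-peaked on this axis.

no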